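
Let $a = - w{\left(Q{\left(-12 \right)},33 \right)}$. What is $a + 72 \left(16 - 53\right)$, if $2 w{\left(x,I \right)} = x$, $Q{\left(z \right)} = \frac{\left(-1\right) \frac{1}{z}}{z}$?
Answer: $- \frac{767231}{288} \approx -2664.0$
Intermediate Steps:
$Q{\left(z \right)} = - \frac{1}{z^{2}}$
$w{\left(x,I \right)} = \frac{x}{2}$
$a = \frac{1}{288}$ ($a = - \frac{\left(-1\right) \frac{1}{144}}{2} = - \frac{-1}{2 \cdot 144} = \left(-1\right) \left(- \frac{1}{288}\right) = \frac{1}{288} \approx 0.0034722$)
$a + 72 \left(16 - 53\right) = \frac{1}{288} + 72 \left(16 - 53\right) = \frac{1}{288} + 72 \left(-37\right) = \frac{1}{288} - 2664 = - \frac{767231}{288}$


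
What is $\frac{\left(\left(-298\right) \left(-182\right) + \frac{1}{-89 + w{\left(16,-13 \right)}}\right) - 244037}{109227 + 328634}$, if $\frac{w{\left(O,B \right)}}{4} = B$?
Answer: $- \frac{26761942}{61738401} \approx -0.43347$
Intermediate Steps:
$w{\left(O,B \right)} = 4 B$
$\frac{\left(\left(-298\right) \left(-182\right) + \frac{1}{-89 + w{\left(16,-13 \right)}}\right) - 244037}{109227 + 328634} = \frac{\left(\left(-298\right) \left(-182\right) + \frac{1}{-89 + 4 \left(-13\right)}\right) - 244037}{109227 + 328634} = \frac{\left(54236 + \frac{1}{-89 - 52}\right) - 244037}{437861} = \left(\left(54236 + \frac{1}{-141}\right) - 244037\right) \frac{1}{437861} = \left(\left(54236 - \frac{1}{141}\right) - 244037\right) \frac{1}{437861} = \left(\frac{7647275}{141} - 244037\right) \frac{1}{437861} = \left(- \frac{26761942}{141}\right) \frac{1}{437861} = - \frac{26761942}{61738401}$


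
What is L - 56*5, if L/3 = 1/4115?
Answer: -1152197/4115 ≈ -280.00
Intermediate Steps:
L = 3/4115 ≈ 0.00072904
L - 56*5 = 3/4115 - 56*5 = 3/4115 - 1*280 = 3/4115 - 280 = -1152197/4115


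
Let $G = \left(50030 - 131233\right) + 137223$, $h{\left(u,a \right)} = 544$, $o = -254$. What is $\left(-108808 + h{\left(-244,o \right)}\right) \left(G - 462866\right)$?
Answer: $44046775344$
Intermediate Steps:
$G = 56020$ ($G = -81203 + 137223 = 56020$)
$\left(-108808 + h{\left(-244,o \right)}\right) \left(G - 462866\right) = \left(-108808 + 544\right) \left(56020 - 462866\right) = \left(-108264\right) \left(-406846\right) = 44046775344$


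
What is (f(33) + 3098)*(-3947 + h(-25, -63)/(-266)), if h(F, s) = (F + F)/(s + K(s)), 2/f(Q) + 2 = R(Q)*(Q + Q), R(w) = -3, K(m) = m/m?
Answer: -1440432003659/117800 ≈ -1.2228e+7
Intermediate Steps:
K(m) = 1
f(Q) = 2/(-2 - 6*Q) (f(Q) = 2/(-2 - 3*(Q + Q)) = 2/(-2 - 6*Q))
h(F, s) = 2*F/(1 + s) (h(F, s) = (F + F)/(s + 1) = (2*F)/(1 + s) = 2*F/(1 + s))
(f(33) + 3098)*(-3947 + h(-25, -63)/(-266)) = (1/(-1 - 3*33) + 3098)*(-3947 + (2*(-25)/(1 - 63))/(-266)) = (1/(-1 - 99) + 3098)*(-3947 + (2*(-25)/(-62))*(-1/266)) = (1/(-100) + 3098)*(-3947 + (2*(-25)*(-1/62))*(-1/266)) = (-1/100 + 3098)*(-3947 + (25/31)*(-1/266)) = 309799*(-3947 - 25/8246)/100 = (309799/100)*(-32546987/8246) = -1440432003659/117800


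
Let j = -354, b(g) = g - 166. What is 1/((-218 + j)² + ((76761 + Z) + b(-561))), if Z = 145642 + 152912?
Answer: 1/701772 ≈ 1.4250e-6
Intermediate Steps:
b(g) = -166 + g
Z = 298554
1/((-218 + j)² + ((76761 + Z) + b(-561))) = 1/((-218 - 354)² + ((76761 + 298554) + (-166 - 561))) = 1/((-572)² + (375315 - 727)) = 1/(327184 + 374588) = 1/701772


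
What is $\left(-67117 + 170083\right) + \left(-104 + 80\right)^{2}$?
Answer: $103542$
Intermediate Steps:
$\left(-67117 + 170083\right) + \left(-104 + 80\right)^{2} = 102966 + \left(-24\right)^{2} = 102966 + 576 = 103542$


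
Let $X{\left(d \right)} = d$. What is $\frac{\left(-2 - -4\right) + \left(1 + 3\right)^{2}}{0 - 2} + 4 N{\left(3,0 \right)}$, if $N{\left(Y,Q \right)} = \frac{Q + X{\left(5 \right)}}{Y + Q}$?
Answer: $- \frac{7}{3} \approx -2.3333$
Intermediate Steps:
$N{\left(Y,Q \right)} = \frac{5 + Q}{Q + Y}$ ($N{\left(Y,Q \right)} = \frac{Q + 5}{Y + Q} = \frac{5 + Q}{Q + Y}$)
$\frac{\left(-2 - -4\right) + \left(1 + 3\right)^{2}}{0 - 2} + 4 N{\left(3,0 \right)} = \frac{\left(-2 - -4\right) + \left(1 + 3\right)^{2}}{0 - 2} + 4 \frac{5 + 0}{0 + 3} = \frac{\left(-2 + 4\right) + 4^{2}}{-2} + 4 \cdot \frac{1}{3} \cdot 5 = \left(2 + 16\right) \left(- \frac{1}{2}\right) + 4 \cdot \frac{1}{3} \cdot 5 = 18 \left(- \frac{1}{2}\right) + 4 \cdot \frac{5}{3} = -9 + \frac{20}{3} = - \frac{7}{3}$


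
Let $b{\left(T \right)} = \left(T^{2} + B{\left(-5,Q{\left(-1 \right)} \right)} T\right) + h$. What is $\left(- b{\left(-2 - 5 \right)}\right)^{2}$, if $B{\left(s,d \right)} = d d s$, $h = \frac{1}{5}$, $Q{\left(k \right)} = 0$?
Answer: $\frac{60516}{25} \approx 2420.6$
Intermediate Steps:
$h = \frac{1}{5} \approx 0.2$
$B{\left(s,d \right)} = s d^{2}$ ($B{\left(s,d \right)} = d^{2} s = s d^{2}$)
$b{\left(T \right)} = \frac{1}{5} + T^{2}$ ($b{\left(T \right)} = \left(T^{2} + - 5 \cdot 0^{2} T\right) + \frac{1}{5} = \left(T^{2} + \left(-5\right) 0 T\right) + \frac{1}{5} = \left(T^{2} + 0 T\right) + \frac{1}{5} = \left(T^{2} + 0\right) + \frac{1}{5} = T^{2} + \frac{1}{5} = \frac{1}{5} + T^{2}$)
$\left(- b{\left(-2 - 5 \right)}\right)^{2} = \left(- (\frac{1}{5} + \left(-2 - 5\right)^{2})\right)^{2} = \left(- (\frac{1}{5} + \left(-7\right)^{2})\right)^{2} = \left(- (\frac{1}{5} + 49)\right)^{2} = \left(\left(-1\right) \frac{246}{5}\right)^{2} = \left(- \frac{246}{5}\right)^{2} = \frac{60516}{25}$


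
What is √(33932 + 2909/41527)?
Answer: √58515574150471/41527 ≈ 184.21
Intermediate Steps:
√(33932 + 2909/41527) = √(1409097073/41527) = √58515574150471/41527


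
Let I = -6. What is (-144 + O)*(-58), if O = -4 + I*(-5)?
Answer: 6844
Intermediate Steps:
O = 26 (O = -4 - 6*(-5) = -4 + 30 = 26)
(-144 + O)*(-58) = (-144 + 26)*(-58) = -118*(-58) = 6844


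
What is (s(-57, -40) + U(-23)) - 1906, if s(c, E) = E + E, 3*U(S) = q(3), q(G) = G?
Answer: -1985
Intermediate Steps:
U(S) = 1 (U(S) = (⅓)*3 = 1)
s(c, E) = 2*E
(s(-57, -40) + U(-23)) - 1906 = (2*(-40) + 1) - 1906 = (-80 + 1) - 1906 = -79 - 1906 = -1985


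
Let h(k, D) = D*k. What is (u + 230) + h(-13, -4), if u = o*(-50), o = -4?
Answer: 482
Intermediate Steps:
u = 200 (u = -4*(-50) = 200)
(u + 230) + h(-13, -4) = (200 + 230) - 4*(-13) = 430 + 52 = 482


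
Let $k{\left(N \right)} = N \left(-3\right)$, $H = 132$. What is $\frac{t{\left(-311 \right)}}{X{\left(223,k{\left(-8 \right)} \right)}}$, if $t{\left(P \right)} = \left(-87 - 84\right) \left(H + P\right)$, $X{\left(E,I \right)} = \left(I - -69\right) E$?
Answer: $\frac{10203}{6913} \approx 1.4759$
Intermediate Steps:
$k{\left(N \right)} = - 3 N$
$X{\left(E,I \right)} = E \left(69 + I\right)$ ($X{\left(E,I \right)} = \left(I + 69\right) E = \left(69 + I\right) E = E \left(69 + I\right)$)
$t{\left(P \right)} = -22572 - 171 P$ ($t{\left(P \right)} = \left(-87 - 84\right) \left(132 + P\right) = - 171 \left(132 + P\right) = -22572 - 171 P$)
$\frac{t{\left(-311 \right)}}{X{\left(223,k{\left(-8 \right)} \right)}} = \frac{-22572 - -53181}{223 \left(69 - -24\right)} = \frac{-22572 + 53181}{223 \left(69 + 24\right)} = \frac{30609}{223 \cdot 93} = \frac{30609}{20739} = 30609 \cdot \frac{1}{20739} = \frac{10203}{6913}$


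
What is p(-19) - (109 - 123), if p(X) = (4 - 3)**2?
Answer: 15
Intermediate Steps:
p(X) = 1 (p(X) = 1**2 = 1)
p(-19) - (109 - 123) = 1 - (109 - 123) = 1 - 1*(-14) = 1 + 14 = 15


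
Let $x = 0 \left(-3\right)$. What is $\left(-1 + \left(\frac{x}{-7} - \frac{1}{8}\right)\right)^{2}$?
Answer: $\frac{81}{64} \approx 1.2656$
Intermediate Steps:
$x = 0$
$\left(-1 + \left(\frac{x}{-7} - \frac{1}{8}\right)\right)^{2} = \left(-1 + \left(\frac{0}{-7} - \frac{1}{8}\right)\right)^{2} = \left(-1 + \left(0 \left(- \frac{1}{7}\right) - \frac{1}{8}\right)\right)^{2} = \left(-1 + \left(0 - \frac{1}{8}\right)\right)^{2} = \left(-1 - \frac{1}{8}\right)^{2} = \left(- \frac{9}{8}\right)^{2} = \frac{81}{64}$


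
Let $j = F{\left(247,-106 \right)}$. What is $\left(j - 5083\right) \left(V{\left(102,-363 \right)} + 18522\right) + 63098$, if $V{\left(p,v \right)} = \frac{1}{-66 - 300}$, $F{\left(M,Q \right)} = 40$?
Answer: $- \frac{11387886775}{122} \approx -9.3343 \cdot 10^{7}$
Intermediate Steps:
$j = 40$
$V{\left(p,v \right)} = - \frac{1}{366}$ ($V{\left(p,v \right)} = \frac{1}{-366} = - \frac{1}{366}$)
$\left(j - 5083\right) \left(V{\left(102,-363 \right)} + 18522\right) + 63098 = \left(40 - 5083\right) \left(- \frac{1}{366} + 18522\right) + 63098 = \left(-5043\right) \frac{6779051}{366} + 63098 = - \frac{11395584731}{122} + 63098 = - \frac{11387886775}{122}$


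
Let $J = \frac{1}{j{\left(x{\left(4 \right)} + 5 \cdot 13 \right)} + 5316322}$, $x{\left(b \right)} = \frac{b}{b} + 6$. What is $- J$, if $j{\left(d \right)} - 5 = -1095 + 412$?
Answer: $- \frac{1}{5315644} \approx -1.8812 \cdot 10^{-7}$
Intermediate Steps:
$x{\left(b \right)} = 7$ ($x{\left(b \right)} = 1 + 6 = 7$)
$j{\left(d \right)} = -678$ ($j{\left(d \right)} = 5 + \left(-1095 + 412\right) = 5 - 683 = -678$)
$J = \frac{1}{5315644}$ ($J = \frac{1}{-678 + 5316322} = \frac{1}{5315644} \approx 1.8812 \cdot 10^{-7}$)
$- J = \left(-1\right) \frac{1}{5315644} = - \frac{1}{5315644}$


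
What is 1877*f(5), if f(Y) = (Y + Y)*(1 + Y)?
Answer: 112620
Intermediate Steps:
f(Y) = 2*Y*(1 + Y) (f(Y) = (2*Y)*(1 + Y) = 2*Y*(1 + Y))
1877*f(5) = 1877*(2*5*(1 + 5)) = 1877*(2*5*6) = 1877*60 = 112620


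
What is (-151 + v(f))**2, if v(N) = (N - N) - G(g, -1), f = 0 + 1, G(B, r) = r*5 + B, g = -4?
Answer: 20164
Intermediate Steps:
G(B, r) = B + 5*r (G(B, r) = 5*r + B = B + 5*r)
f = 1
v(N) = 9 (v(N) = (N - N) - (-4 + 5*(-1)) = 0 - (-4 - 5) = 0 - 1*(-9) = 0 + 9 = 9)
(-151 + v(f))**2 = (-151 + 9)**2 = (-142)**2 = 20164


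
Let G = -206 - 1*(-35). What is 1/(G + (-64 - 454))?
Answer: -1/689 ≈ -0.0014514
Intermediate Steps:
G = -171 (G = -206 + 35 = -171)
1/(G + (-64 - 454)) = 1/(-171 + (-64 - 454)) = 1/(-171 - 518) = 1/(-689) = -1/689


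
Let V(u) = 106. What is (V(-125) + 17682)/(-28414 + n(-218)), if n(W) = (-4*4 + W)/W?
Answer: -1938892/3097009 ≈ -0.62605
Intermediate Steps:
n(W) = (-16 + W)/W
(V(-125) + 17682)/(-28414 + n(-218)) = (106 + 17682)/(-28414 + (-16 - 218)/(-218)) = 17788/(-28414 - 1/218*(-234)) = 17788/(-28414 + 117/109) = 17788/(-3097009/109) = 17788*(-109/3097009) = -1938892/3097009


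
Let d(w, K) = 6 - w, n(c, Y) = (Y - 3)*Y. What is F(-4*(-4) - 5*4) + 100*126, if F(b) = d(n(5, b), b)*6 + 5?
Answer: 12473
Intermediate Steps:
n(c, Y) = Y*(-3 + Y) (n(c, Y) = (-3 + Y)*Y = Y*(-3 + Y))
F(b) = 41 - 6*b*(-3 + b) (F(b) = (6 - b*(-3 + b))*6 + 5 = (36 - 6*b*(-3 + b)) + 5 = 41 - 6*b*(-3 + b))
F(-4*(-4) - 5*4) + 100*126 = (41 - 6*(-4*(-4) - 5*4)*(-3 + (-4*(-4) - 5*4))) + 100*126 = (41 - 6*(16 - 20)*(-3 + (16 - 20))) + 12600 = (41 - 6*(-4)*(-3 - 4)) + 12600 = (41 - 6*(-4)*(-7)) + 12600 = (41 - 168) + 12600 = -127 + 12600 = 12473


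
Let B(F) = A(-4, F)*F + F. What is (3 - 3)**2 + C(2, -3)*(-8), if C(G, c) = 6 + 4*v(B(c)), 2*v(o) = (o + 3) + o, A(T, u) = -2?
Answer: -192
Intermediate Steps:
B(F) = -F (B(F) = -2*F + F = -F)
v(o) = 3/2 + o (v(o) = ((o + 3) + o)/2 = ((3 + o) + o)/2 = (3 + 2*o)/2 = 3/2 + o)
C(G, c) = 12 - 4*c (C(G, c) = 6 + 4*(3/2 - c) = 6 + (6 - 4*c) = 12 - 4*c)
(3 - 3)**2 + C(2, -3)*(-8) = (3 - 3)**2 + (12 - 4*(-3))*(-8) = 0**2 + (12 + 12)*(-8) = 0 + 24*(-8) = 0 - 192 = -192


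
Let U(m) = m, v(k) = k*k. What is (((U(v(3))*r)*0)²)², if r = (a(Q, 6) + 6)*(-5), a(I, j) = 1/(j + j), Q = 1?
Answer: 0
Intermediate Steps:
a(I, j) = 1/(2*j)
v(k) = k²
r = -365/12 (r = ((½)/6 + 6)*(-5) = ((½)*(⅙) + 6)*(-5) = (1/12 + 6)*(-5) = (73/12)*(-5) = -365/12 ≈ -30.417)
(((U(v(3))*r)*0)²)² = (((3²*(-365/12))*0)²)² = (((9*(-365/12))*0)²)² = ((-1095/4*0)²)² = (0²)² = 0² = 0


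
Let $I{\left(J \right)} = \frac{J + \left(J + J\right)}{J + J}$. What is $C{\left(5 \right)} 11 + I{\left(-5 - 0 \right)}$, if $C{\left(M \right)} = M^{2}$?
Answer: $\frac{553}{2} \approx 276.5$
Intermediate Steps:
$I{\left(J \right)} = \frac{3}{2}$ ($I{\left(J \right)} = \frac{J + 2 J}{2 J} = 3 J \frac{1}{2 J} = \frac{3}{2}$)
$C{\left(5 \right)} 11 + I{\left(-5 - 0 \right)} = 5^{2} \cdot 11 + \frac{3}{2} = 25 \cdot 11 + \frac{3}{2} = 275 + \frac{3}{2} = \frac{553}{2}$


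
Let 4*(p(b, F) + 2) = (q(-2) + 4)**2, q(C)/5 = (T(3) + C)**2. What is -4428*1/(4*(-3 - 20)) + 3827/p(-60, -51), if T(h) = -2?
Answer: 2038555/40526 ≈ 50.302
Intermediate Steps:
q(C) = 5*(-2 + C)**2
p(b, F) = 1762 (p(b, F) = -2 + (5*(-2 - 2)**2 + 4)**2/4 = -2 + (5*(-4)**2 + 4)**2/4 = -2 + (5*16 + 4)**2/4 = -2 + (80 + 4)**2/4 = -2 + (1/4)*84**2 = -2 + (1/4)*7056 = -2 + 1764 = 1762)
-4428*1/(4*(-3 - 20)) + 3827/p(-60, -51) = -4428*1/(4*(-3 - 20)) + 3827/1762 = -4428/((-23*4)) + 3827*(1/1762) = -4428/(-92) + 3827/1762 = -4428*(-1/92) + 3827/1762 = 1107/23 + 3827/1762 = 2038555/40526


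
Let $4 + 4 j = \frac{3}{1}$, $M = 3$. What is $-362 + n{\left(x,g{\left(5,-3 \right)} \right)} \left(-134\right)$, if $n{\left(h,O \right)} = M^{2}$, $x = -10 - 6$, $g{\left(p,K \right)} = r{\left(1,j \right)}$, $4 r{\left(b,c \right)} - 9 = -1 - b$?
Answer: $-1568$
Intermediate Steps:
$j = - \frac{1}{4}$ ($j = -1 + \frac{3 \cdot 1^{-1}}{4} = -1 + \frac{3 \cdot 1}{4} = -1 + \frac{1}{4} \cdot 3 = -1 + \frac{3}{4} = - \frac{1}{4} \approx -0.25$)
$r{\left(b,c \right)} = 2 - \frac{b}{4}$ ($r{\left(b,c \right)} = \frac{9}{4} + \frac{-1 - b}{4} = \frac{9}{4} - \left(\frac{1}{4} + \frac{b}{4}\right) = 2 - \frac{b}{4}$)
$g{\left(p,K \right)} = \frac{7}{4}$ ($g{\left(p,K \right)} = 2 - \frac{1}{4} = \frac{7}{4}$)
$x = -16$
$n{\left(h,O \right)} = 9$ ($n{\left(h,O \right)} = 3^{2} = 9$)
$-362 + n{\left(x,g{\left(5,-3 \right)} \right)} \left(-134\right) = -362 + 9 \left(-134\right) = -362 - 1206 = -1568$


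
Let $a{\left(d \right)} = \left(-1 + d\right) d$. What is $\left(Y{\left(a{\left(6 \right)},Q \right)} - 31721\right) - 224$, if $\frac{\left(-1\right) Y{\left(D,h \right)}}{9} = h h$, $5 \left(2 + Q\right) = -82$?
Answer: $- \frac{874801}{25} \approx -34992.0$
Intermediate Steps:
$Q = - \frac{92}{5}$ ($Q = -2 + \frac{1}{5} \left(-82\right) = -2 - \frac{82}{5} = - \frac{92}{5} \approx -18.4$)
$a{\left(d \right)} = d \left(-1 + d\right)$
$Y{\left(D,h \right)} = - 9 h^{2}$ ($Y{\left(D,h \right)} = - 9 h h = - 9 h^{2}$)
$\left(Y{\left(a{\left(6 \right)},Q \right)} - 31721\right) - 224 = \left(- 9 \left(- \frac{92}{5}\right)^{2} - 31721\right) - 224 = \left(\left(-9\right) \frac{8464}{25} - 31721\right) - 224 = \left(- \frac{76176}{25} - 31721\right) - 224 = - \frac{869201}{25} - 224 = - \frac{874801}{25}$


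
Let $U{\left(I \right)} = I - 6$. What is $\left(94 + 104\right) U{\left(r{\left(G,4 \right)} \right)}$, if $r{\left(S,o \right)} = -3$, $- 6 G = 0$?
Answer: $-1782$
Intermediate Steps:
$G = 0$ ($G = \left(- \frac{1}{6}\right) 0 = 0$)
$U{\left(I \right)} = -6 + I$
$\left(94 + 104\right) U{\left(r{\left(G,4 \right)} \right)} = \left(94 + 104\right) \left(-6 - 3\right) = 198 \left(-9\right) = -1782$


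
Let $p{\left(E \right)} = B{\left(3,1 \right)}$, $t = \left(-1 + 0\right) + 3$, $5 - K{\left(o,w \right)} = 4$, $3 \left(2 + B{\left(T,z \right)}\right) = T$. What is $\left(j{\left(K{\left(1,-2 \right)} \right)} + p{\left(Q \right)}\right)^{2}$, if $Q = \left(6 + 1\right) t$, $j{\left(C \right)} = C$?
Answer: $0$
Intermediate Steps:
$B{\left(T,z \right)} = -2 + \frac{T}{3}$
$K{\left(o,w \right)} = 1$ ($K{\left(o,w \right)} = 5 - 4 = 1$)
$t = 2$ ($t = -1 + 3 = 2$)
$Q = 14$ ($Q = \left(6 + 1\right) 2 = 7 \cdot 2 = 14$)
$p{\left(E \right)} = -1$ ($p{\left(E \right)} = -2 + \frac{1}{3} \cdot 3 = -2 + 1 = -1$)
$\left(j{\left(K{\left(1,-2 \right)} \right)} + p{\left(Q \right)}\right)^{2} = \left(1 - 1\right)^{2} = 0^{2} = 0$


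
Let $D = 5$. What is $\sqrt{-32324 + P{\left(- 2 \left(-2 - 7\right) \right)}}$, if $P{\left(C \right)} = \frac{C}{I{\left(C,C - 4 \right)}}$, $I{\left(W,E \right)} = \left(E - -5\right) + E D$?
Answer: $\frac{i \sqrt{256036802}}{89} \approx 179.79 i$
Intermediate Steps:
$I{\left(W,E \right)} = 5 + 6 E$ ($I{\left(W,E \right)} = \left(E - -5\right) + E 5 = \left(E + 5\right) + 5 E = \left(5 + E\right) + 5 E = 5 + 6 E$)
$P{\left(C \right)} = \frac{C}{-19 + 6 C}$ ($P{\left(C \right)} = \frac{C}{5 + 6 \left(C - 4\right)} = \frac{C}{5 + 6 \left(-4 + C\right)} = \frac{C}{5 + \left(-24 + 6 C\right)} = \frac{C}{-19 + 6 C}$)
$\sqrt{-32324 + P{\left(- 2 \left(-2 - 7\right) \right)}} = \sqrt{-32324 + \frac{\left(-2\right) \left(-2 - 7\right)}{-19 + 6 \left(- 2 \left(-2 - 7\right)\right)}} = \sqrt{-32324 + \frac{\left(-2\right) \left(-9\right)}{-19 + 6 \left(\left(-2\right) \left(-9\right)\right)}} = \sqrt{-32324 + \frac{18}{-19 + 6 \cdot 18}} = \sqrt{-32324 + \frac{18}{-19 + 108}} = \sqrt{-32324 + \frac{18}{89}} = \sqrt{- \frac{2876818}{89}} = \frac{i \sqrt{256036802}}{89}$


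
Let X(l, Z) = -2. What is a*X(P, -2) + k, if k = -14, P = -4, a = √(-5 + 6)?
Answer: -16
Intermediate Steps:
a = 1 (a = √1 = 1)
a*X(P, -2) + k = 1*(-2) - 14 = -2 - 14 = -16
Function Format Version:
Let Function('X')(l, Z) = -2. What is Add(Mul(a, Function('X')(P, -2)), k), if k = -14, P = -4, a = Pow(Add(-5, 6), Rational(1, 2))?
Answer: -16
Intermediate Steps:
a = 1 (a = Pow(1, Rational(1, 2)) = 1)
Add(Mul(a, Function('X')(P, -2)), k) = Add(Mul(1, -2), -14) = Add(-2, -14) = -16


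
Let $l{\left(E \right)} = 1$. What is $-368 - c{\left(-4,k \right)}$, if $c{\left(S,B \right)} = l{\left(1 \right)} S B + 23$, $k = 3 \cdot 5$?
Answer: $-331$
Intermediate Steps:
$k = 15$
$c{\left(S,B \right)} = 23 + B S$ ($c{\left(S,B \right)} = 1 S B + 23 = S B + 23 = B S + 23 = 23 + B S$)
$-368 - c{\left(-4,k \right)} = -368 - \left(23 + 15 \left(-4\right)\right) = -368 - \left(23 - 60\right) = -368 - -37 = -368 + 37 = -331$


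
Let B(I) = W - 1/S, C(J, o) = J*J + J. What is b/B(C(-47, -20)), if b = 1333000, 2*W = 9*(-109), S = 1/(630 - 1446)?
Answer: 86000/21 ≈ 4095.2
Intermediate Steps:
S = -1/816 (S = 1/(-816) = -1/816 ≈ -0.0012255)
W = -981/2 (W = (9*(-109))/2 = (½)*(-981) = -981/2 ≈ -490.50)
C(J, o) = J + J² (C(J, o) = J² + J = J + J²)
B(I) = 651/2 (B(I) = -981/2 - 1/(-1/816) = -981/2 - 1*(-816) = -981/2 + 816 = 651/2)
b/B(C(-47, -20)) = 1333000/(651/2) = 1333000*(2/651) = 86000/21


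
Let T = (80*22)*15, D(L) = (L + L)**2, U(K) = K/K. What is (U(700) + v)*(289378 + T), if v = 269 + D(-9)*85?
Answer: 8781786180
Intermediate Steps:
U(K) = 1
D(L) = 4*L**2 (D(L) = (2*L)**2 = 4*L**2)
T = 26400 (T = 1760*15 = 26400)
v = 27809 (v = 269 + (4*(-9)**2)*85 = 269 + (4*81)*85 = 269 + 324*85 = 269 + 27540 = 27809)
(U(700) + v)*(289378 + T) = (1 + 27809)*(289378 + 26400) = 27810*315778 = 8781786180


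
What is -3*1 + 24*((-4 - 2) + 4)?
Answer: -51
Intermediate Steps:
-3*1 + 24*((-4 - 2) + 4) = -3 + 24*(-6 + 4) = -3 + 24*(-2) = -3 - 48 = -51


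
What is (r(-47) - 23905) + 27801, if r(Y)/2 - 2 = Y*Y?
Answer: 8318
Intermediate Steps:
r(Y) = 4 + 2*Y² (r(Y) = 4 + 2*(Y*Y) = 4 + 2*Y²)
(r(-47) - 23905) + 27801 = ((4 + 2*(-47)²) - 23905) + 27801 = ((4 + 2*2209) - 23905) + 27801 = ((4 + 4418) - 23905) + 27801 = (4422 - 23905) + 27801 = -19483 + 27801 = 8318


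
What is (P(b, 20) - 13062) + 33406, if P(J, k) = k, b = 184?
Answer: 20364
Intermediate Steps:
(P(b, 20) - 13062) + 33406 = (20 - 13062) + 33406 = -13042 + 33406 = 20364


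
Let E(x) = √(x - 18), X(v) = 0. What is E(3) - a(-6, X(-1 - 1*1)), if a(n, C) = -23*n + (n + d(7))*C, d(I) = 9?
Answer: -138 + I*√15 ≈ -138.0 + 3.873*I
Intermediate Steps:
E(x) = √(-18 + x)
a(n, C) = -23*n + C*(9 + n) (a(n, C) = -23*n + (n + 9)*C = -23*n + (9 + n)*C = -23*n + C*(9 + n))
E(3) - a(-6, X(-1 - 1*1)) = √(-18 + 3) - (-23*(-6) + 9*0 + 0*(-6)) = √(-15) - (138 + 0 + 0) = I*√15 - 1*138 = I*√15 - 138 = -138 + I*√15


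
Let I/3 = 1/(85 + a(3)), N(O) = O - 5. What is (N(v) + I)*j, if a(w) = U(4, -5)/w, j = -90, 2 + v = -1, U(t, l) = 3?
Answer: 30825/43 ≈ 716.86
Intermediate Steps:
v = -3 (v = -2 - 1 = -3)
N(O) = -5 + O
a(w) = 3/w
I = 3/86 (I = 3/(85 + 3/3) = 3/(85 + 3*(⅓)) = 3/(85 + 1) = 3/86 ≈ 0.034884)
(N(v) + I)*j = ((-5 - 3) + 3/86)*(-90) = (-8 + 3/86)*(-90) = -685/86*(-90) = 30825/43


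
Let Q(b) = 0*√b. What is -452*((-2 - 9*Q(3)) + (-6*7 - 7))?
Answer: 23052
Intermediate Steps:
Q(b) = 0
-452*((-2 - 9*Q(3)) + (-6*7 - 7)) = -452*((-2 - 9*0) + (-6*7 - 7)) = -452*((-2 + 0) + (-42 - 7)) = -452*(-2 - 49) = -452*(-51) = 23052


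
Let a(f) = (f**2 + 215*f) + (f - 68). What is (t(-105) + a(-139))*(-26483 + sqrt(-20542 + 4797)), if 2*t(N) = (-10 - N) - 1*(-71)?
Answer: 283050304 - 10688*I*sqrt(15745) ≈ 2.8305e+8 - 1.3411e+6*I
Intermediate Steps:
a(f) = -68 + f**2 + 216*f (a(f) = (f**2 + 215*f) + (-68 + f) = -68 + f**2 + 216*f)
t(N) = 61/2 - N/2 (t(N) = ((-10 - N) - 1*(-71))/2 = ((-10 - N) + 71)/2 = (61 - N)/2 = 61/2 - N/2)
(t(-105) + a(-139))*(-26483 + sqrt(-20542 + 4797)) = ((61/2 - 1/2*(-105)) + (-68 + (-139)**2 + 216*(-139)))*(-26483 + sqrt(-20542 + 4797)) = ((61/2 + 105/2) + (-68 + 19321 - 30024))*(-26483 + sqrt(-15745)) = (83 - 10771)*(-26483 + I*sqrt(15745)) = -10688*(-26483 + I*sqrt(15745)) = 283050304 - 10688*I*sqrt(15745)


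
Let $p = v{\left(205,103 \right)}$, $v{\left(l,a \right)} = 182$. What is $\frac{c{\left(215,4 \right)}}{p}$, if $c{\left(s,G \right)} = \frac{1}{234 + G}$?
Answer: $\frac{1}{43316} \approx 2.3086 \cdot 10^{-5}$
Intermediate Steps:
$p = 182$
$\frac{c{\left(215,4 \right)}}{p} = \frac{1}{\left(234 + 4\right) 182} = \frac{1}{238} \cdot \frac{1}{182} = \frac{1}{43316}$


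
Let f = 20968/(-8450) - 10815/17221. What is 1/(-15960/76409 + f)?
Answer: -5559421418525/18447874495651 ≈ -0.30136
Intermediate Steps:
f = -226238339/72758725 (f = 20968*(-1/8450) - 10815*1/17221 = -10484/4225 - 10815/17221 = -226238339/72758725 ≈ -3.1094)
1/(-15960/76409 + f) = 1/(-15960/76409 - 226238339/72758725) = 1/(-18447874495651/5559421418525) = -5559421418525/18447874495651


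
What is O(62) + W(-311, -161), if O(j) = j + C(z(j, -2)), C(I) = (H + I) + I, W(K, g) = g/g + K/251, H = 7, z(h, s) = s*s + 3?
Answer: 20773/251 ≈ 82.761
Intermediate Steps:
z(h, s) = 3 + s² (z(h, s) = s² + 3 = 3 + s²)
W(K, g) = 1 + K/251 (W(K, g) = 1 + K*(1/251) = 1 + K/251)
C(I) = 7 + 2*I (C(I) = (7 + I) + I = 7 + 2*I)
O(j) = 21 + j (O(j) = j + (7 + 2*(3 + (-2)²)) = j + (7 + 2*(3 + 4)) = j + (7 + 2*7) = j + (7 + 14) = j + 21 = 21 + j)
O(62) + W(-311, -161) = (21 + 62) + (1 + (1/251)*(-311)) = 83 + (1 - 311/251) = 83 - 60/251 = 20773/251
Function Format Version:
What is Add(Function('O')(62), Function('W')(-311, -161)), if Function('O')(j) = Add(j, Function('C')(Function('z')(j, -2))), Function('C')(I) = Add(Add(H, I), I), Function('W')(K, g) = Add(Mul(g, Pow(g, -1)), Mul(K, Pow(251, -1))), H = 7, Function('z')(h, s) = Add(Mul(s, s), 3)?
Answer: Rational(20773, 251) ≈ 82.761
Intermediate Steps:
Function('z')(h, s) = Add(3, Pow(s, 2)) (Function('z')(h, s) = Add(Pow(s, 2), 3) = Add(3, Pow(s, 2)))
Function('W')(K, g) = Add(1, Mul(Rational(1, 251), K)) (Function('W')(K, g) = Add(1, Mul(K, Rational(1, 251))) = Add(1, Mul(Rational(1, 251), K)))
Function('C')(I) = Add(7, Mul(2, I)) (Function('C')(I) = Add(Add(7, I), I) = Add(7, Mul(2, I)))
Function('O')(j) = Add(21, j) (Function('O')(j) = Add(j, Add(7, Mul(2, Add(3, Pow(-2, 2))))) = Add(j, Add(7, Mul(2, Add(3, 4)))) = Add(j, Add(7, Mul(2, 7))) = Add(j, Add(7, 14)) = Add(j, 21) = Add(21, j))
Add(Function('O')(62), Function('W')(-311, -161)) = Add(Add(21, 62), Add(1, Mul(Rational(1, 251), -311))) = Add(83, Add(1, Rational(-311, 251))) = Add(83, Rational(-60, 251)) = Rational(20773, 251)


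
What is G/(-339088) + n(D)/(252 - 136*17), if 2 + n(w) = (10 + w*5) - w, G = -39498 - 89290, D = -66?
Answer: 22006863/43657580 ≈ 0.50408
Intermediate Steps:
G = -128788
n(w) = 8 + 4*w (n(w) = -2 + ((10 + w*5) - w) = -2 + ((10 + 5*w) - w) = -2 + (10 + 4*w) = 8 + 4*w)
G/(-339088) + n(D)/(252 - 136*17) = -128788/(-339088) + (8 + 4*(-66))/(252 - 136*17) = -128788*(-1/339088) + (8 - 264)/(252 - 2312) = 32197/84772 - 256/(-2060) = 32197/84772 - 256*(-1/2060) = 32197/84772 + 64/515 = 22006863/43657580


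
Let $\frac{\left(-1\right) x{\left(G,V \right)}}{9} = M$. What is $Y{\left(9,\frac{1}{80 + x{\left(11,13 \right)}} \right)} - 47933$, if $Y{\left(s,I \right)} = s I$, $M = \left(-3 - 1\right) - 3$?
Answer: $- \frac{6854410}{143} \approx -47933.0$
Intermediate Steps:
$M = -7$ ($M = -4 - 3 = -7$)
$x{\left(G,V \right)} = 63$ ($x{\left(G,V \right)} = \left(-9\right) \left(-7\right) = 63$)
$Y{\left(s,I \right)} = I s$
$Y{\left(9,\frac{1}{80 + x{\left(11,13 \right)}} \right)} - 47933 = \frac{1}{80 + 63} \cdot 9 - 47933 = \frac{1}{143} \cdot 9 - 47933 = \frac{9}{143} - 47933 = - \frac{6854410}{143}$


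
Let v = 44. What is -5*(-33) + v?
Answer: 209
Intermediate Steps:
-5*(-33) + v = -5*(-33) + 44 = 165 + 44 = 209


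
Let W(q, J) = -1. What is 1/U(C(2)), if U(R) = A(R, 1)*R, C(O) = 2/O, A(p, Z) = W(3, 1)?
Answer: -1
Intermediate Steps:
A(p, Z) = -1
U(R) = -R
1/U(C(2)) = 1/(-2/2) = 1/(-1*1) = 1/(-1) = -1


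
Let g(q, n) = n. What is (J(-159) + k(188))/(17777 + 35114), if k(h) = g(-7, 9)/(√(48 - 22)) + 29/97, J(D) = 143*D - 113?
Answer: -2216421/5130427 + 9*√26/1375166 ≈ -0.43198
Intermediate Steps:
J(D) = -113 + 143*D
k(h) = 29/97 + 9*√26/26 (k(h) = 9/(√(48 - 22)) + 29/97 = 9/(√26) + 29*(1/97) = 9*(√26/26) + 29/97 = 9*√26/26 + 29/97 = 29/97 + 9*√26/26)
(J(-159) + k(188))/(17777 + 35114) = ((-113 + 143*(-159)) + (29/97 + 9*√26/26))/(17777 + 35114) = ((-113 - 22737) + (29/97 + 9*√26/26))/52891 = (-22850 + (29/97 + 9*√26/26))*(1/52891) = (-2216421/97 + 9*√26/26)*(1/52891) = -2216421/5130427 + 9*√26/1375166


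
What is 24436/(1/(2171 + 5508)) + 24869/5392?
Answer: 1011776710117/5392 ≈ 1.8764e+8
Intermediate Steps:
24436/(1/(2171 + 5508)) + 24869/5392 = 24436/(1/7679) + 24869*(1/5392) = 24436/(1/7679) + 24869/5392 = 24436*7679 + 24869/5392 = 187644044 + 24869/5392 = 1011776710117/5392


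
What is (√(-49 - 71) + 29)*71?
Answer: 2059 + 142*I*√30 ≈ 2059.0 + 777.77*I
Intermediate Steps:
(√(-49 - 71) + 29)*71 = (√(-120) + 29)*71 = (2*I*√30 + 29)*71 = (29 + 2*I*√30)*71 = 2059 + 142*I*√30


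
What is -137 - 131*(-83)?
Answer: 10736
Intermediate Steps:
-137 - 131*(-83) = -137 + 10873 = 10736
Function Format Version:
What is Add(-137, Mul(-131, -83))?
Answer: 10736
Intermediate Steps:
Add(-137, Mul(-131, -83)) = Add(-137, 10873) = 10736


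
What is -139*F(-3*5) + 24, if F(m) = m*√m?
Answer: 24 + 2085*I*√15 ≈ 24.0 + 8075.2*I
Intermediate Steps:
F(m) = m^(3/2)
-139*F(-3*5) + 24 = -139*(-15*I*√15) + 24 = -(-2085)*I*√15 + 24 = 2085*I*√15 + 24 = 24 + 2085*I*√15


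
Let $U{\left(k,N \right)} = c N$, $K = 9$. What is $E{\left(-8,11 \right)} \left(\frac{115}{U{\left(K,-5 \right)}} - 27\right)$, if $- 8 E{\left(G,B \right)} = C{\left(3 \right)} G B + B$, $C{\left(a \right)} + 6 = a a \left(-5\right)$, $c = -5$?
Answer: $\frac{62986}{5} \approx 12597.0$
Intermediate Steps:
$U{\left(k,N \right)} = - 5 N$
$C{\left(a \right)} = -6 - 5 a^{2}$ ($C{\left(a \right)} = -6 + a a \left(-5\right) = -6 + a^{2} \left(-5\right) = -6 - 5 a^{2}$)
$E{\left(G,B \right)} = - \frac{B}{8} + \frac{51 B G}{8}$ ($E{\left(G,B \right)} = - \frac{\left(-6 - 5 \cdot 3^{2}\right) G B + B}{8} = - \frac{\left(-6 - 45\right) G B + B}{8} = - \frac{- 51 G B + B}{8} = - \frac{- 51 B G + B}{8} = - \frac{B - 51 B G}{8} = - \frac{B}{8} + \frac{51 B G}{8}$)
$E{\left(-8,11 \right)} \left(\frac{115}{U{\left(K,-5 \right)}} - 27\right) = \frac{1}{8} \cdot 11 \left(-1 + 51 \left(-8\right)\right) \left(\frac{115}{\left(-5\right) \left(-5\right)} - 27\right) = \frac{1}{8} \cdot 11 \left(-1 - 408\right) \left(\frac{115}{25} - 27\right) = \frac{1}{8} \cdot 11 \left(-409\right) \left(115 \cdot \frac{1}{25} - 27\right) = - \frac{4499 \left(\frac{23}{5} - 27\right)}{8} = \left(- \frac{4499}{8}\right) \left(- \frac{112}{5}\right) = \frac{62986}{5}$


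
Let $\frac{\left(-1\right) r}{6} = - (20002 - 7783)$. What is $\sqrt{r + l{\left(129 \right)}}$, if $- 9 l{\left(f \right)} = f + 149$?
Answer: $\frac{2 \sqrt{164887}}{3} \approx 270.71$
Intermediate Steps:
$l{\left(f \right)} = - \frac{149}{9} - \frac{f}{9}$ ($l{\left(f \right)} = - \frac{f + 149}{9} = - \frac{149 + f}{9} = - \frac{149}{9} - \frac{f}{9}$)
$r = 73314$ ($r = - 6 \left(- (20002 - 7783)\right) = - 6 \left(\left(-1\right) 12219\right) = \left(-6\right) \left(-12219\right) = 73314$)
$\sqrt{r + l{\left(129 \right)}} = \sqrt{73314 - \frac{278}{9}} = \sqrt{\frac{659548}{9}} = \frac{2 \sqrt{164887}}{3}$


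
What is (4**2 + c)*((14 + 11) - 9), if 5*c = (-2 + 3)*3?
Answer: 1328/5 ≈ 265.60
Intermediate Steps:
c = 3/5 (c = ((-2 + 3)*3)/5 = (1*3)/5 = (1/5)*3 = 3/5 ≈ 0.60000)
(4**2 + c)*((14 + 11) - 9) = (4**2 + 3/5)*((14 + 11) - 9) = (16 + 3/5)*(25 - 9) = (83/5)*16 = 1328/5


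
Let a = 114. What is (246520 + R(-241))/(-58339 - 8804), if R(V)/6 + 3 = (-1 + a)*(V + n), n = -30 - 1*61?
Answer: -21406/67143 ≈ -0.31881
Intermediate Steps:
n = -91 (n = -30 - 61 = -91)
R(V) = -61716 + 678*V (R(V) = -18 + 6*((-1 + 114)*(V - 91)) = -18 + 6*(113*(-91 + V)) = -18 + 6*(-10283 + 113*V) = -18 + (-61698 + 678*V) = -61716 + 678*V)
(246520 + R(-241))/(-58339 - 8804) = (246520 + (-61716 + 678*(-241)))/(-58339 - 8804) = (246520 + (-61716 - 163398))/(-67143) = (246520 - 225114)*(-1/67143) = 21406*(-1/67143) = -21406/67143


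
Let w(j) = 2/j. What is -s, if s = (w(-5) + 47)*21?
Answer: -4893/5 ≈ -978.60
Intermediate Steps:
s = 4893/5 (s = (2/(-5) + 47)*21 = (2*(-1/5) + 47)*21 = (-2/5 + 47)*21 = (233/5)*21 = 4893/5 ≈ 978.60)
-s = -1*4893/5 = -4893/5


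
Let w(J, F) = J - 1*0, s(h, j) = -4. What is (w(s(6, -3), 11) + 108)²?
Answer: 10816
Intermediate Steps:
w(J, F) = J (w(J, F) = J + 0 = J)
(w(s(6, -3), 11) + 108)² = (-4 + 108)² = 104² = 10816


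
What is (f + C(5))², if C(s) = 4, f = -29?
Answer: 625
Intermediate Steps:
(f + C(5))² = (-29 + 4)² = (-25)² = 625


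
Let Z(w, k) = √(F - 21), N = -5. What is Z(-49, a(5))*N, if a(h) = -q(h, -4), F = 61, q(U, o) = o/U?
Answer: -10*√10 ≈ -31.623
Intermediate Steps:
a(h) = 4/h (a(h) = -(-4)/h = 4/h)
Z(w, k) = 2*√10 (Z(w, k) = √(61 - 21) = √40 = 2*√10)
Z(-49, a(5))*N = (2*√10)*(-5) = -10*√10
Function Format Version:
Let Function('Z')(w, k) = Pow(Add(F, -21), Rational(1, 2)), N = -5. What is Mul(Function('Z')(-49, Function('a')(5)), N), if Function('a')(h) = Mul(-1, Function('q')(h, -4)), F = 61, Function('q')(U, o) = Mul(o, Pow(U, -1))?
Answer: Mul(-10, Pow(10, Rational(1, 2))) ≈ -31.623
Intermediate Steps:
Function('a')(h) = Mul(4, Pow(h, -1)) (Function('a')(h) = Mul(-1, Mul(-4, Pow(h, -1))) = Mul(4, Pow(h, -1)))
Function('Z')(w, k) = Mul(2, Pow(10, Rational(1, 2))) (Function('Z')(w, k) = Pow(Add(61, -21), Rational(1, 2)) = Pow(40, Rational(1, 2)) = Mul(2, Pow(10, Rational(1, 2))))
Mul(Function('Z')(-49, Function('a')(5)), N) = Mul(Mul(2, Pow(10, Rational(1, 2))), -5) = Mul(-10, Pow(10, Rational(1, 2)))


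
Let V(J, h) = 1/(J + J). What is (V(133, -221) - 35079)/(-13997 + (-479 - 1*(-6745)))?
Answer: 9331013/2056446 ≈ 4.5374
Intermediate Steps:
V(J, h) = 1/(2*J)
(V(133, -221) - 35079)/(-13997 + (-479 - 1*(-6745))) = ((1/2)/133 - 35079)/(-13997 + (-479 - 1*(-6745))) = ((1/2)*(1/133) - 35079)/(-13997 + (-479 + 6745)) = (1/266 - 35079)/(-13997 + 6266) = -9331013/266/(-7731) = -9331013/266*(-1/7731) = 9331013/2056446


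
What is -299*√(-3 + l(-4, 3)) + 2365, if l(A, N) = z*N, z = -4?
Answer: 2365 - 299*I*√15 ≈ 2365.0 - 1158.0*I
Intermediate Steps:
l(A, N) = -4*N
-299*√(-3 + l(-4, 3)) + 2365 = -299*√(-3 - 4*3) + 2365 = -299*√(-3 - 12) + 2365 = -299*I*√15 + 2365 = 2365 - 299*I*√15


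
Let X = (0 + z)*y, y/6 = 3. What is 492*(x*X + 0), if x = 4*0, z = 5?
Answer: 0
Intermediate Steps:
y = 18 (y = 6*3 = 18)
X = 90 (X = (0 + 5)*18 = 5*18 = 90)
x = 0
492*(x*X + 0) = 492*(0*90 + 0) = 492*(0 + 0) = 492*0 = 0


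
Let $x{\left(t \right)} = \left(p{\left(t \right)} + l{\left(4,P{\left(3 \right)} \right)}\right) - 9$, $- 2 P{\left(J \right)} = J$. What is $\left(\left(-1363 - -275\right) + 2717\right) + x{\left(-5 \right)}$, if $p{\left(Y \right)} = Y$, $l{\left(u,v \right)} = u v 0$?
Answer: $1615$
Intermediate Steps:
$P{\left(J \right)} = - \frac{J}{2}$
$l{\left(u,v \right)} = 0$
$x{\left(t \right)} = -9 + t$ ($x{\left(t \right)} = \left(t + 0\right) - 9 = t - 9 = -9 + t$)
$\left(\left(-1363 - -275\right) + 2717\right) + x{\left(-5 \right)} = \left(\left(-1363 - -275\right) + 2717\right) - 14 = \left(\left(-1363 + 275\right) + 2717\right) - 14 = \left(-1088 + 2717\right) - 14 = 1629 - 14 = 1615$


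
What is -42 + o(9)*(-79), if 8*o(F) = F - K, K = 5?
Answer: -163/2 ≈ -81.500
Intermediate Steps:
o(F) = -5/8 + F/8 (o(F) = (F - 1*5)/8 = (F - 5)/8 = (-5 + F)/8 = -5/8 + F/8)
-42 + o(9)*(-79) = -42 + (-5/8 + (1/8)*9)*(-79) = -42 + (-5/8 + 9/8)*(-79) = -42 + (1/2)*(-79) = -42 - 79/2 = -163/2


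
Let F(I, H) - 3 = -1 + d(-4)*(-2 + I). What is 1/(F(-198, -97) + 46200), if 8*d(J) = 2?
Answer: 1/46152 ≈ 2.1668e-5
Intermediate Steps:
d(J) = ¼ (d(J) = (⅛)*2 = ¼)
F(I, H) = 3/2 + I/4 (F(I, H) = 3 + (-1 + (-2 + I)/4) = 3 + (-1 + (-½ + I/4)) = 3 + (-3/2 + I/4) = 3/2 + I/4)
1/(F(-198, -97) + 46200) = 1/((3/2 + (¼)*(-198)) + 46200) = 1/((3/2 - 99/2) + 46200) = 1/(-48 + 46200) = 1/46152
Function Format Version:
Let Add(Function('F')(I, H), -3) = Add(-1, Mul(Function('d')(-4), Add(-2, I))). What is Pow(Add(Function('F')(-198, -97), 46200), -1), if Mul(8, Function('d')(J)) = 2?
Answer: Rational(1, 46152) ≈ 2.1668e-5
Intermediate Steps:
Function('d')(J) = Rational(1, 4) (Function('d')(J) = Mul(Rational(1, 8), 2) = Rational(1, 4))
Function('F')(I, H) = Add(Rational(3, 2), Mul(Rational(1, 4), I)) (Function('F')(I, H) = Add(3, Add(-1, Mul(Rational(1, 4), Add(-2, I)))) = Add(3, Add(-1, Add(Rational(-1, 2), Mul(Rational(1, 4), I)))) = Add(3, Add(Rational(-3, 2), Mul(Rational(1, 4), I))) = Add(Rational(3, 2), Mul(Rational(1, 4), I)))
Pow(Add(Function('F')(-198, -97), 46200), -1) = Pow(Add(Add(Rational(3, 2), Mul(Rational(1, 4), -198)), 46200), -1) = Pow(Add(Add(Rational(3, 2), Rational(-99, 2)), 46200), -1) = Pow(Add(-48, 46200), -1) = Pow(46152, -1) = Rational(1, 46152)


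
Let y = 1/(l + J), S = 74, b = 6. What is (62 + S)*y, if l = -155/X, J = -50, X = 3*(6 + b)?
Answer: -288/115 ≈ -2.5043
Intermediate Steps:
X = 36 (X = 3*(6 + 6) = 3*12 = 36)
l = -155/36 ≈ -4.3056
y = -36/1955 (y = 1/(-155/36 - 50) = 1/(-1955/36) = -36/1955 ≈ -0.018414)
(62 + S)*y = (62 + 74)*(-36/1955) = 136*(-36/1955) = -288/115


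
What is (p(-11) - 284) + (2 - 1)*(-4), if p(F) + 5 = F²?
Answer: -172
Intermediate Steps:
p(F) = -5 + F²
(p(-11) - 284) + (2 - 1)*(-4) = ((-5 + (-11)²) - 284) + (2 - 1)*(-4) = ((-5 + 121) - 284) + 1*(-4) = (116 - 284) - 4 = -168 - 4 = -172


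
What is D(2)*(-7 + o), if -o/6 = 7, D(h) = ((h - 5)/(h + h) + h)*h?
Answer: -245/2 ≈ -122.50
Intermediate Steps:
D(h) = h*(h + (-5 + h)/(2*h)) (D(h) = ((-5 + h)/((2*h)) + h)*h = ((-5 + h)*(1/(2*h)) + h)*h = ((-5 + h)/(2*h) + h)*h = (h + (-5 + h)/(2*h))*h = h*(h + (-5 + h)/(2*h)))
o = -42 (o = -6*7 = -42)
D(2)*(-7 + o) = (-5/2 + 2² + (½)*2)*(-7 - 42) = (-5/2 + 4 + 1)*(-49) = (5/2)*(-49) = -245/2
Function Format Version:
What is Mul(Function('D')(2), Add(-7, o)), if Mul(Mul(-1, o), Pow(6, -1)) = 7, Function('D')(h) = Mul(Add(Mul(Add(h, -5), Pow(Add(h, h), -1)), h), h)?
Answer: Rational(-245, 2) ≈ -122.50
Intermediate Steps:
Function('D')(h) = Mul(h, Add(h, Mul(Rational(1, 2), Pow(h, -1), Add(-5, h)))) (Function('D')(h) = Mul(Add(Mul(Add(-5, h), Pow(Mul(2, h), -1)), h), h) = Mul(Add(Mul(Add(-5, h), Mul(Rational(1, 2), Pow(h, -1))), h), h) = Mul(Add(Mul(Rational(1, 2), Pow(h, -1), Add(-5, h)), h), h) = Mul(Add(h, Mul(Rational(1, 2), Pow(h, -1), Add(-5, h))), h) = Mul(h, Add(h, Mul(Rational(1, 2), Pow(h, -1), Add(-5, h)))))
o = -42 (o = Mul(-6, 7) = -42)
Mul(Function('D')(2), Add(-7, o)) = Mul(Add(Rational(-5, 2), Pow(2, 2), Mul(Rational(1, 2), 2)), Add(-7, -42)) = Mul(Add(Rational(-5, 2), 4, 1), -49) = Mul(Rational(5, 2), -49) = Rational(-245, 2)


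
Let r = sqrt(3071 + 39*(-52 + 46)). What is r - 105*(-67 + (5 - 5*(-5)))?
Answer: 3885 + sqrt(2837) ≈ 3938.3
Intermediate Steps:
r = sqrt(2837) (r = sqrt(3071 + 39*(-6)) = sqrt(3071 - 234) = sqrt(2837) ≈ 53.263)
r - 105*(-67 + (5 - 5*(-5))) = sqrt(2837) - 105*(-67 + (5 - 5*(-5))) = sqrt(2837) - 105*(-67 + (5 + 25)) = sqrt(2837) - 105*(-67 + 30) = sqrt(2837) - 105*(-37) = sqrt(2837) - 1*(-3885) = sqrt(2837) + 3885 = 3885 + sqrt(2837)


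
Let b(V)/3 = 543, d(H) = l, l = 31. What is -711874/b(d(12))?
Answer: -711874/1629 ≈ -437.00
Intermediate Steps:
d(H) = 31
b(V) = 1629 (b(V) = 3*543 = 1629)
-711874/b(d(12)) = -711874/1629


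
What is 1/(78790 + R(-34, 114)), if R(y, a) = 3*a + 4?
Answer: 1/79136 ≈ 1.2636e-5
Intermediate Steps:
R(y, a) = 4 + 3*a
1/(78790 + R(-34, 114)) = 1/(78790 + (4 + 3*114)) = 1/(78790 + (4 + 342)) = 1/(78790 + 346) = 1/79136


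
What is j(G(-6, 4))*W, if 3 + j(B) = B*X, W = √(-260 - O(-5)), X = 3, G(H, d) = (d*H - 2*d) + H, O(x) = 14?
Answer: -117*I*√274 ≈ -1936.7*I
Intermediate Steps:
G(H, d) = H - 2*d + H*d (G(H, d) = (H*d - 2*d) + H = (-2*d + H*d) + H = H - 2*d + H*d)
W = I*√274 (W = √(-260 - 1*14) = √(-260 - 14) = √(-274) = I*√274 ≈ 16.553*I)
j(B) = -3 + 3*B (j(B) = -3 + B*3 = -3 + 3*B)
j(G(-6, 4))*W = (-3 + 3*(-6 - 2*4 - 6*4))*(I*√274) = (-3 + 3*(-6 - 8 - 24))*(I*√274) = (-3 + 3*(-38))*(I*√274) = (-3 - 114)*(I*√274) = -117*I*√274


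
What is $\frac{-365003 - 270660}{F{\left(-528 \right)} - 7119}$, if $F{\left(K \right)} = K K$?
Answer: $- \frac{635663}{271665} \approx -2.3399$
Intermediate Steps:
$F{\left(K \right)} = K^{2}$
$\frac{-365003 - 270660}{F{\left(-528 \right)} - 7119} = \frac{-365003 - 270660}{\left(-528\right)^{2} - 7119} = - \frac{635663}{278784 - 7119} = - \frac{635663}{271665}$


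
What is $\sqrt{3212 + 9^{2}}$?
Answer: $\sqrt{3293} \approx 57.385$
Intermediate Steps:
$\sqrt{3212 + 9^{2}} = \sqrt{3212 + 81} = \sqrt{3293}$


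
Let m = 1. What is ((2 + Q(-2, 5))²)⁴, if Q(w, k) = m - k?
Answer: 256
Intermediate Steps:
Q(w, k) = 1 - k
((2 + Q(-2, 5))²)⁴ = ((2 + (1 - 1*5))²)⁴ = ((2 + (1 - 5))²)⁴ = ((2 - 4)²)⁴ = ((-2)²)⁴ = 4⁴ = 256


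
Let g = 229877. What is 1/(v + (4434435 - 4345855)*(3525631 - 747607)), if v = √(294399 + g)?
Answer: 61519341480/15138517504531394230531 - √131069/30277035009062788461062 ≈ 4.0638e-12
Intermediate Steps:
v = 2*√131069 (v = √(294399 + 229877) = √524276 = 2*√131069 ≈ 724.07)
1/(v + (4434435 - 4345855)*(3525631 - 747607)) = 1/(2*√131069 + (4434435 - 4345855)*(3525631 - 747607)) = 1/(2*√131069 + 88580*2778024) = 1/(2*√131069 + 246077365920) = 1/(246077365920 + 2*√131069)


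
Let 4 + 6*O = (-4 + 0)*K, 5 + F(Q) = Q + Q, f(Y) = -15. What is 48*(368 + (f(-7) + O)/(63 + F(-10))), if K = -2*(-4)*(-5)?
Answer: 335880/19 ≈ 17678.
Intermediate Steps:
K = -40 (K = 8*(-5) = -40)
F(Q) = -5 + 2*Q (F(Q) = -5 + (Q + Q) = -5 + 2*Q)
O = 26 (O = -⅔ + ((-4 + 0)*(-40))/6 = -⅔ + (-4*(-40))/6 = -⅔ + (⅙)*160 = -⅔ + 80/3 = 26)
48*(368 + (f(-7) + O)/(63 + F(-10))) = 48*(368 + (-15 + 26)/(63 + (-5 + 2*(-10)))) = 48*(368 + 11/(63 + (-5 - 20))) = 48*(368 + 11/(63 - 25)) = 48*(368 + 11/38) = 48*(13995/38) = 335880/19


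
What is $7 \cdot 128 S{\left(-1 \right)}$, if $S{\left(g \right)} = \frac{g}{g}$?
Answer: $896$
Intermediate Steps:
$S{\left(g \right)} = 1$
$7 \cdot 128 S{\left(-1 \right)} = 7 \cdot 128 \cdot 1 = 896 \cdot 1 = 896$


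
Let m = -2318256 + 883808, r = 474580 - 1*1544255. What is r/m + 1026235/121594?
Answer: 801073402615/87210135056 ≈ 9.1855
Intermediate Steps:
r = -1069675 (r = 474580 - 1544255 = -1069675)
m = -1434448
r/m + 1026235/121594 = -1069675/(-1434448) + 1026235/121594 = -1069675*(-1/1434448) + 1026235*(1/121594) = 1069675/1434448 + 1026235/121594 = 801073402615/87210135056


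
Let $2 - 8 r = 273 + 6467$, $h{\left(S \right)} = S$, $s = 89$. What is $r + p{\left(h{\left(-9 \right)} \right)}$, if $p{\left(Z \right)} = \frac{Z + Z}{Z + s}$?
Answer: $- \frac{33699}{40} \approx -842.47$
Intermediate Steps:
$p{\left(Z \right)} = \frac{2 Z}{89 + Z}$ ($p{\left(Z \right)} = \frac{Z + Z}{Z + 89} = \frac{2 Z}{89 + Z}$)
$r = - \frac{3369}{4}$ ($r = \frac{1}{4} - \frac{273 + 6467}{8} = \frac{1}{4} - \frac{1685}{2} = - \frac{3369}{4} \approx -842.25$)
$r + p{\left(h{\left(-9 \right)} \right)} = - \frac{3369}{4} + 2 \left(-9\right) \frac{1}{89 - 9} = - \frac{3369}{4} + 2 \left(-9\right) \frac{1}{80} = - \frac{3369}{4} - \frac{9}{40} = - \frac{33699}{40}$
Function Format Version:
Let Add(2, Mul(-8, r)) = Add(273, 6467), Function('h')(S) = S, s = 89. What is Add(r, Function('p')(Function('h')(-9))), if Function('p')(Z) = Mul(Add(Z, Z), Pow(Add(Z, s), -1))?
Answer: Rational(-33699, 40) ≈ -842.47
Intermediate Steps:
Function('p')(Z) = Mul(2, Z, Pow(Add(89, Z), -1)) (Function('p')(Z) = Mul(Add(Z, Z), Pow(Add(Z, 89), -1)) = Mul(Mul(2, Z), Pow(Add(89, Z), -1)) = Mul(2, Z, Pow(Add(89, Z), -1)))
r = Rational(-3369, 4) (r = Add(Rational(1, 4), Mul(Rational(-1, 8), Add(273, 6467))) = Add(Rational(1, 4), Mul(Rational(-1, 8), 6740)) = Add(Rational(1, 4), Rational(-1685, 2)) = Rational(-3369, 4) ≈ -842.25)
Add(r, Function('p')(Function('h')(-9))) = Add(Rational(-3369, 4), Mul(2, -9, Pow(Add(89, -9), -1))) = Add(Rational(-3369, 4), Mul(2, -9, Pow(80, -1))) = Add(Rational(-3369, 4), Mul(2, -9, Rational(1, 80))) = Add(Rational(-3369, 4), Rational(-9, 40)) = Rational(-33699, 40)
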